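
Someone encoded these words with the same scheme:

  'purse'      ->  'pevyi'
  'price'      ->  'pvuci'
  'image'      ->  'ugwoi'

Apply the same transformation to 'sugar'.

This is an affine cipher: with a=0,…,z=25, each position x becomes (3x+22) mod 26.
Applying it to sugar: s(18)→3·18+22≡24=y; u(20)→3·20+22≡4=e; g(6)→3·6+22≡14=o; a(0)→3·0+22≡22=w; r(17)→3·17+22≡21=v (all mod 26).

yeowv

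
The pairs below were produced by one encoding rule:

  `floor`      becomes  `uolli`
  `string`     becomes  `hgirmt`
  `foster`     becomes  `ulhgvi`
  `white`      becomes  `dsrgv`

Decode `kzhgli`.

pastor

f(5)→u(20) and l(11)→o(14) fit y≡25x+25 (mod 26); the inverse of 25 mod 26 is 25. Each letter's alphabet position (a=0..z=25) is mapped through 25·x+25 mod 26 — an affine cipher.
Undoing it on kzhgli: k(10)→25·(10−25)≡15=p; z(25)→25·(25−25)≡0=a; h(7)→25·(7−25)≡18=s; g(6)→25·(6−25)≡19=t; l(11)→25·(11−25)≡14=o; i(8)→25·(8−25)≡17=r (all mod 26).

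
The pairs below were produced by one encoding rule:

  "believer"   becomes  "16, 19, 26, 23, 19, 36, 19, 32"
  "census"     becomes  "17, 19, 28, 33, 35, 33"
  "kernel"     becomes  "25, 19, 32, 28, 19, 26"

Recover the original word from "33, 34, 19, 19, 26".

steel

b is letter #2 and maps to 16: an offset of 14. Letters become their 1-based position plus 14 (so a→15, b→16, …).
Decoding 33, 34, 19, 19, 26: 33→(33−14)÷1=19=s, 34→(34−14)÷1=20=t, 19→(19−14)÷1=5=e, 19→(19−14)÷1=5=e, 26→(26−14)÷1=12=l.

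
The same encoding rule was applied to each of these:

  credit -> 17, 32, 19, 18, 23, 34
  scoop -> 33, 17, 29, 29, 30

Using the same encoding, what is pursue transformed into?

Letters become their 1-based position plus 14 (so a→15, b→16, …).
On pursue: p=16→30, u=21→35, r=18→32, s=19→33, u=21→35, e=5→19.

30, 35, 32, 33, 35, 19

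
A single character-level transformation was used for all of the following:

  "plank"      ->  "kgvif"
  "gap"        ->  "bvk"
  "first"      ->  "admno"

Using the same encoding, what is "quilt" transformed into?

lpdgo

Compare letters: p→k is +21, l→g is +21, a→v is +21 — a constant shift. Every letter moves 21 places later in the alphabet, wrapping around z→a.
Applying it to quilt: q+21=l, u+21=p, i+21=d, l+21=g, t+21=o.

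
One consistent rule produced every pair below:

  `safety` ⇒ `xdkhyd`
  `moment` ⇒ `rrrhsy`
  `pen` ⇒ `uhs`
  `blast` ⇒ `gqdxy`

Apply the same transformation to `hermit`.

The shift depends on letter class: consonant s→x is +5, but vowel a→d is +3. Vowels shift forward by 3 and consonants shift forward by 5.
Applying it to hermit: h(cons)+5=m, e(vowel)+3=h, r(cons)+5=w, m(cons)+5=r, i(vowel)+3=l, t(cons)+5=y.

mhwrly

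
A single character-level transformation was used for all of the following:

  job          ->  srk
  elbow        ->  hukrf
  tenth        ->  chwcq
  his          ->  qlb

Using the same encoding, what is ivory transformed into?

lerah

The shift depends on letter class: consonant j→s is +9, but vowel o→r is +3. Vowels shift forward by 3 and consonants shift forward by 9.
On ivory: i(vowel)+3=l, v(cons)+9=e, o(vowel)+3=r, r(cons)+9=a, y(cons)+9=h.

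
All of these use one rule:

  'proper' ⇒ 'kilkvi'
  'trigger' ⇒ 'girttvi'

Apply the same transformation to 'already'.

Each pair mirrors across the alphabet (p↔k, r↔i, o↔l): positions sum to 25. Each letter is replaced by its mirror in the alphabet: a↔z, b↔y, c↔x, and so on (the Atbash cipher).
On already: a↔z, l↔o, r↔i, e↔v, a↔z, d↔w, y↔b.

zoivzwb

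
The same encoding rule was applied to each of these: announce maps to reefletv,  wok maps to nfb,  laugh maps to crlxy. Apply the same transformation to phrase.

Each letter is shifted forward by 17 in the alphabet (a Caesar shift of +17).
On phrase: p+17=g, h+17=y, r+17=i, a+17=r, s+17=j, e+17=v.

gyirjv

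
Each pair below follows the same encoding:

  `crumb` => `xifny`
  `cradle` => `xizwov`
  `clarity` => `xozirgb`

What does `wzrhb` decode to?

daisy

Each pair mirrors across the alphabet (c↔x, r↔i, u↔f): positions sum to 25. Letters are reflected about the middle of the alphabet (position → 25−position): Atbash.
Decoding wzrhb: w↔d, z↔a, r↔i, h↔s, b↔y.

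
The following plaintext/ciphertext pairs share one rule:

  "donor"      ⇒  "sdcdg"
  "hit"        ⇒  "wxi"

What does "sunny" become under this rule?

hjccn

This is a Caesar cipher with shift 15.
On sunny: s+15=h, u+15=j, n+15=c, n+15=c, y+15=n.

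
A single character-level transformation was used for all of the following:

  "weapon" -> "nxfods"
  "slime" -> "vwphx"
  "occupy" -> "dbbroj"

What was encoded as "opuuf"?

Each letter's alphabet position (a=0..z=25) is mapped through 11·x+5 mod 26 — an affine cipher.
Decoding opuuf: o(14)→19·(14−5)≡15=p; p(15)→19·(15−5)≡8=i; u(20)→19·(20−5)≡25=z; u(20)→19·(20−5)≡25=z; f(5)→19·(5−5)≡0=a (all mod 26).

pizza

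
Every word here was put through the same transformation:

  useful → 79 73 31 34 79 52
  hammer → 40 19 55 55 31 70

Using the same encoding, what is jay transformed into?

46 19 91

u(#21)→79 and s(#19)→73: differences scale by 3, so n = 3·pos + 16. Each letter becomes 3×(its alphabet position, a=1..z=26) + 16.
On jay: j=10→46, a=1→19, y=25→91.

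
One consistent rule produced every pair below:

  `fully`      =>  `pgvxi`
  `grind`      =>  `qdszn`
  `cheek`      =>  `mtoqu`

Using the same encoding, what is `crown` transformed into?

mdyix

Shifts by position in fully: pos 0: f→p (+10), pos 1: u→g (+12), pos 2: l→v (+10), pos 3: l→x (+12) — repeating every 2. The shifts repeat in a cycle of length 2: positions 0,1,… shift by +10, +12, then the pattern repeats.
For crown: c+10=m, r+12=d, o+10=y, w+12=i, n+10=x.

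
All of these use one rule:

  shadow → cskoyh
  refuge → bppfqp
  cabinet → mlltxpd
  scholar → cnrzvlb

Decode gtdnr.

The shifts repeat in a cycle of length 2: positions 0,1,… shift by +10, +11, then the pattern repeats.
Undoing it on gtdnr: g−10=w, t−11=i, d−10=t, n−11=c, r−10=h.

witch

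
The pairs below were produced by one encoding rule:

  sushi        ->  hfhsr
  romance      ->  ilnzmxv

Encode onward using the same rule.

Each pair mirrors across the alphabet (s↔h, u↔f, s↔h): positions sum to 25. This is the alphabet-reversal cipher (Atbash): a becomes z, b becomes y, etc.
On onward: o↔l, n↔m, w↔d, a↔z, r↔i, d↔w.

lmdziw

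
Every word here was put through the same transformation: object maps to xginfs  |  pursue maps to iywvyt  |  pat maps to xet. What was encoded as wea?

The output letters match the input read backwards, each shifted +4: object reversed is tcejbo. The word is reversed, then every letter is shifted forward by 4.
Undoing it on wea: shift back: w−4=s, e−4=a, a−4=w → saw; then reverse → was.

was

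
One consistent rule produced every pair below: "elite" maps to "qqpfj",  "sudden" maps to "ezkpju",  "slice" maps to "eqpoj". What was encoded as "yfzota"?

Shifts by position in elite: pos 0: e→q (+12), pos 1: l→q (+5), pos 2: i→p (+7), pos 3: t→f (+12), pos 4: e→j (+5) — repeating every 3. A repeating key of period 3 is used — shifts +12, +5, +7 over and over.
Reversing it on yfzota: y−12=m, f−5=a, z−7=s, o−12=c, t−5=o, a−7=t.

mascot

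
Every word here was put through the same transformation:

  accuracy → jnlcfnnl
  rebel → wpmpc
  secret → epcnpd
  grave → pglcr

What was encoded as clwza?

The word is reversed, then every letter is shifted forward by 11.
Undoing it on clwza: shift back: c−11=r, l−11=a, w−11=l, z−11=o, a−11=p → ralop; then reverse → polar.

polar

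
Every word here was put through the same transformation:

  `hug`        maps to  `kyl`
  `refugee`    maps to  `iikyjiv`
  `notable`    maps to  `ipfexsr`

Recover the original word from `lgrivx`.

The output letters match the input read backwards, each shifted +4: hug reversed is guh. The word is reversed, then every letter is shifted forward by 4.
Undoing it on lgrivx: shift back: l−4=h, g−4=c, r−4=n, i−4=e, v−4=r, x−4=t → hcnert; then reverse → trench.

trench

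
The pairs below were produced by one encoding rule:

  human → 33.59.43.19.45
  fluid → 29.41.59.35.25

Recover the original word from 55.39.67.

With a=1..z=26, the number is 2·pos + 17.
Undoing it on 55.39.67: 55→(55−17)÷2=19=s, 39→(39−17)÷2=11=k, 67→(67−17)÷2=25=y.

sky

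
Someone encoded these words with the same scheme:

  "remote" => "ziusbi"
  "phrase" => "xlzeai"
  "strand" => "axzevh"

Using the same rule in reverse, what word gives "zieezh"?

reward

Shifts by position in remote: pos 0: r→z (+8), pos 1: e→i (+4), pos 2: m→u (+8), pos 3: o→s (+4) — repeating every 2. The shifts repeat in a cycle of length 2: positions 0,1,… shift by +8, +4, then the pattern repeats.
Decoding zieezh: z−8=r, i−4=e, e−8=w, e−4=a, z−8=r, h−4=d.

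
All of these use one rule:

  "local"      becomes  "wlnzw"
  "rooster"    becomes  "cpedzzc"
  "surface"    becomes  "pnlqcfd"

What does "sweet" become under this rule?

epphd

Read the word backwards and shift each letter +11.
Applying it to sweet: reverse → teews; then shift: t+11=e, e+11=p, e+11=p, w+11=h, s+11=d.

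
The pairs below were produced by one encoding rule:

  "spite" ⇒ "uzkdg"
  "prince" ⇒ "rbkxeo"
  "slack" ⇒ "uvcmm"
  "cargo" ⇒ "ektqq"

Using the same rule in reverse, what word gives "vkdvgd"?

Shifts by position in spite: pos 0: s→u (+2), pos 1: p→z (+10), pos 2: i→k (+2), pos 3: t→d (+10) — repeating every 2. It's a Vigenère-style cipher with numeric key [2,10]: position i shifts by key[i mod 2].
Undoing it on vkdvgd: v−2=t, k−10=a, d−2=b, v−10=l, g−2=e, d−10=t.

tablet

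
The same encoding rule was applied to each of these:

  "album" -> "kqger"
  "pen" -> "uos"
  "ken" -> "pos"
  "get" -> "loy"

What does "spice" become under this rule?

The shift depends on letter class: consonant l→q is +5, but vowel a→k is +10. The rule splits by letter class: vowels +10, consonants +5.
On spice: s(cons)+5=x, p(cons)+5=u, i(vowel)+10=s, c(cons)+5=h, e(vowel)+10=o.

xusho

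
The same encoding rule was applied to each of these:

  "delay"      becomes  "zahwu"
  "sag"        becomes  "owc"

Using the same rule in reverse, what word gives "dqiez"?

Compare letters: d→z is +22, e→a is +22, l→h is +22 — a constant shift. Each letter is shifted forward by 22 in the alphabet (a Caesar shift of +22).
Reversing it on dqiez: d−22=h, q−22=u, i−22=m, e−22=i, z−22=d.

humid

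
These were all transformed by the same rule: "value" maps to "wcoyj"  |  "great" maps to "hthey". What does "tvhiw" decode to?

steer

In value: v→w is +1, a→c is +2, l→o is +3, u→y is +4 — the shift increases by 1 each position. The shift increases by 1 at each position, starting from +1: 1, 2, 3, ….
Reversing it on tvhiw: t−1=s, v−2=t, h−3=e, i−4=e, w−5=r.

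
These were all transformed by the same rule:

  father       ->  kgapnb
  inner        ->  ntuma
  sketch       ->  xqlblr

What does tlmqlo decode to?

In father: f→k is +5, a→g is +6, t→a is +7, h→p is +8 — the shift increases by 1 each position. Letter i (0-indexed) is shifted by i+5, so successive shifts are 5, 6, 7, ….
Undoing it on tlmqlo: t−5=o, l−6=f, m−7=f, q−8=i, l−9=c, o−10=e.

office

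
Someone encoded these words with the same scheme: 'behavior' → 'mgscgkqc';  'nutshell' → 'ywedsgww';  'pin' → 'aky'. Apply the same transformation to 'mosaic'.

Vowels shift forward by 2 and consonants shift forward by 11.
Applying it to mosaic: m(cons)+11=x, o(vowel)+2=q, s(cons)+11=d, a(vowel)+2=c, i(vowel)+2=k, c(cons)+11=n.

xqdckn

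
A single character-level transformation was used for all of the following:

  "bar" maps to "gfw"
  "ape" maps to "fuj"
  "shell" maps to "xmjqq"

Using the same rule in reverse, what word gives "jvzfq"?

Compare letters: b→g is +5, a→f is +5, r→w is +5 — a constant shift. It's a constant shift of +5 (ROT5).
Undoing it on jvzfq: j−5=e, v−5=q, z−5=u, f−5=a, q−5=l.

equal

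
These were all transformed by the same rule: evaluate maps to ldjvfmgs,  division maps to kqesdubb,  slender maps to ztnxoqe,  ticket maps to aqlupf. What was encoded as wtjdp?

In evaluate: e→l is +7, v→d is +8, a→j is +9, l→v is +10 — the shift increases by 1 each position. Each letter shifts forward by (position + 7), i.e. 7, 8, 9, … — the shift grows by one for each successive letter.
Decoding wtjdp: w−7=p, t−8=l, j−9=a, d−10=t, p−11=e.

plate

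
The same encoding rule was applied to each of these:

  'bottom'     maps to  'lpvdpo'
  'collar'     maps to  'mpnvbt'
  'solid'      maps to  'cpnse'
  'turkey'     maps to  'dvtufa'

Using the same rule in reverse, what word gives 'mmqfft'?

It's a Vigenère-style cipher with numeric key [10,1,2]: position i shifts by key[i mod 3].
Reversing it on mmqfft: m−10=c, m−1=l, q−2=o, f−10=v, f−1=e, t−2=r.

clover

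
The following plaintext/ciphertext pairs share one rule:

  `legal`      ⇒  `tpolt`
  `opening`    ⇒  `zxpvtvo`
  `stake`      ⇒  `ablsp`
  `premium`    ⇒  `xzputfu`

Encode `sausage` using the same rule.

The shift depends on letter class: consonant l→t is +8, but vowel e→p is +11. Two shifts are in play — +11 for a/e/i/o/u, +8 for every other letter.
Applying it to sausage: s(cons)+8=a, a(vowel)+11=l, u(vowel)+11=f, s(cons)+8=a, a(vowel)+11=l, g(cons)+8=o, e(vowel)+11=p.

alfalop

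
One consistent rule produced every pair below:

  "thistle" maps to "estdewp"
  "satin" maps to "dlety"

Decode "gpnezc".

vector

Compare letters: t→e is +11, h→s is +11, i→t is +11 — a constant shift. It's a constant shift of +11 (ROT11).
Reversing it on gpnezc: g−11=v, p−11=e, n−11=c, e−11=t, z−11=o, c−11=r.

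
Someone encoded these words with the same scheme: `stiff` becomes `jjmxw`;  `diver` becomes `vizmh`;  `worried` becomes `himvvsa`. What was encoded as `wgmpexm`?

The output letters match the input read backwards, each shifted +4: stiff reversed is ffits. Read the word backwards and shift each letter +4.
Reversing it on wgmpexm: shift back: w−4=s, g−4=c, m−4=i, p−4=l, e−4=a, x−4=t, m−4=i → scilati; then reverse → italics.

italics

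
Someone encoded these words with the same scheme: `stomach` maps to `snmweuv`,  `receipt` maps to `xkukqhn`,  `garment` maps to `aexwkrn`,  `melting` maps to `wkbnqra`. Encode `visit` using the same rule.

dqsqn

Each letter's alphabet position (a=0..z=25) is mapped through 21·x+4 mod 26 — an affine cipher.
For visit: v(21)→21·21+4≡3=d; i(8)→21·8+4≡16=q; s(18)→21·18+4≡18=s; i(8)→21·8+4≡16=q; t(19)→21·19+4≡13=n (all mod 26).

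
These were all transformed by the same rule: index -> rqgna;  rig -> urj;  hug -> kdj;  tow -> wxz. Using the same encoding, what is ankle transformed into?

The rule splits by letter class: vowels +9, consonants +3.
For ankle: a(vowel)+9=j, n(cons)+3=q, k(cons)+3=n, l(cons)+3=o, e(vowel)+9=n.

jqnon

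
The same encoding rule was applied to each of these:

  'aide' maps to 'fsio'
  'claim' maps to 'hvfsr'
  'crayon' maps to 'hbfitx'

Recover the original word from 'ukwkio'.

A repeating key of period 2 is used — shifts +5, +10 over and over.
Decoding ukwkio: u−5=p, k−10=a, w−5=r, k−10=a, i−5=d, o−10=e.

parade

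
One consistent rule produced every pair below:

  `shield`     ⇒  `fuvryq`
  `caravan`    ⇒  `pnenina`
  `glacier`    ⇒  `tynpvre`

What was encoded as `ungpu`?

hatch

Compare letters: s→f is +13, h→u is +13, i→v is +13 — a constant shift. This is a Caesar cipher with shift 13.
Decoding ungpu: u−13=h, n−13=a, g−13=t, p−13=c, u−13=h.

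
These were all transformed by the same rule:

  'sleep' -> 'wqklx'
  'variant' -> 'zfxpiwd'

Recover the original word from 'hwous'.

The shift increases by 1 at each position, starting from +4: 4, 5, 6, ….
Decoding hwous: h−4=d, w−5=r, o−6=i, u−7=n, s−8=k.

drink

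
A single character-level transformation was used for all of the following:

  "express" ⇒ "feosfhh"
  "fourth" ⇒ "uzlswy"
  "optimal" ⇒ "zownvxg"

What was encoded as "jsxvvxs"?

This is an affine cipher: with a=0,…,z=25, each position x becomes (15x+23) mod 26.
Reversing it on jsxvvxs: j(9)→7·(9−23)≡6=g; s(18)→7·(18−23)≡17=r; x(23)→7·(23−23)≡0=a; v(21)→7·(21−23)≡12=m; v(21)→7·(21−23)≡12=m; x(23)→7·(23−23)≡0=a; s(18)→7·(18−23)≡17=r (all mod 26).

grammar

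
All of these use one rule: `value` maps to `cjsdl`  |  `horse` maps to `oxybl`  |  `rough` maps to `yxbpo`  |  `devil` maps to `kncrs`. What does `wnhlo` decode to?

peach

Shifts by position in value: pos 0: v→c (+7), pos 1: a→j (+9), pos 2: l→s (+7), pos 3: u→d (+9) — repeating every 2. It's a Vigenère-style cipher with numeric key [7,9]: position i shifts by key[i mod 2].
Decoding wnhlo: w−7=p, n−9=e, h−7=a, l−9=c, o−7=h.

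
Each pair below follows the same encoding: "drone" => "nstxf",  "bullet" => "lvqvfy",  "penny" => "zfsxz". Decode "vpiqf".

lodge

It's a Vigenère-style cipher with numeric key [10,1,5]: position i shifts by key[i mod 3].
Decoding vpiqf: v−10=l, p−1=o, i−5=d, q−10=g, f−1=e.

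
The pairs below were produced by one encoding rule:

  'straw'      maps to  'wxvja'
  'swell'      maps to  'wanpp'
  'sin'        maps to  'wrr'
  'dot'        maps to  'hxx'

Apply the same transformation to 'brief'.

The shift depends on letter class: consonant s→w is +4, but vowel a→j is +9. The rule splits by letter class: vowels +9, consonants +4.
For brief: b(cons)+4=f, r(cons)+4=v, i(vowel)+9=r, e(vowel)+9=n, f(cons)+4=j.

fvrnj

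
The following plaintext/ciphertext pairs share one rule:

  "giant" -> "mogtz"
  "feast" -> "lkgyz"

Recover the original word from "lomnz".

This is a Caesar cipher with shift 6.
Decoding lomnz: l−6=f, o−6=i, m−6=g, n−6=h, z−6=t.

fight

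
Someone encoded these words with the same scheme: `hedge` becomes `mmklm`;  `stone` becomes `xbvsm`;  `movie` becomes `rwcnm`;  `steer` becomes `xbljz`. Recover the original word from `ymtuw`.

It's a Vigenère-style cipher with numeric key [5,8,7]: position i shifts by key[i mod 3].
Reversing it on ymtuw: y−5=t, m−8=e, t−7=m, u−5=p, w−8=o.

tempo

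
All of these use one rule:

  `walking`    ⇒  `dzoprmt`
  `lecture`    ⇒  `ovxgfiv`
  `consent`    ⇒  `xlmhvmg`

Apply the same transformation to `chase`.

Letters are reflected about the middle of the alphabet (position → 25−position): Atbash.
For chase: c↔x, h↔s, a↔z, s↔h, e↔v.

xszhv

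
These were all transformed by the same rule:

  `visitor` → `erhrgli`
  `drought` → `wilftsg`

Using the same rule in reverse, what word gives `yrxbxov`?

bicycle

Each pair mirrors across the alphabet (v↔e, i↔r, s↔h): positions sum to 25. Each letter is replaced by its mirror in the alphabet: a↔z, b↔y, c↔x, and so on (the Atbash cipher).
Undoing it on yrxbxov: y↔b, r↔i, x↔c, b↔y, x↔c, o↔l, v↔e.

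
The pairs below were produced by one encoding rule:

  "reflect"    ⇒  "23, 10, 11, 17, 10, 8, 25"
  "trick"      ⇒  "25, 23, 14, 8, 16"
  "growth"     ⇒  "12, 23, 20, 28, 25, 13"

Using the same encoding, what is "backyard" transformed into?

7, 6, 8, 16, 30, 6, 23, 9

r is letter #18 and maps to 23: an offset of 5. The number is (letter's place in the alphabet, a=1) + 5.
For backyard: b=2→7, a=1→6, c=3→8, k=11→16, y=25→30, a=1→6, r=18→23, d=4→9.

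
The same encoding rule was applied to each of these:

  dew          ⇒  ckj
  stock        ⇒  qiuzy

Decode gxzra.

The output letters match the input read backwards, each shifted +6: dew reversed is wed. The word is reversed, then every letter is shifted forward by 6.
Decoding gxzra: shift back: g−6=a, x−6=r, z−6=t, r−6=l, a−6=u → artlu; then reverse → ultra.

ultra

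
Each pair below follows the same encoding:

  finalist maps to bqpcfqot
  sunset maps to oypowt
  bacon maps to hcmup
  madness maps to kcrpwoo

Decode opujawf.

snorkel

f(5)→b(1) and i(8)→q(16) fit y≡5x+2 (mod 26); the inverse of 5 mod 26 is 21. This is an affine cipher: with a=0,…,z=25, each position x becomes (5x+2) mod 26.
Undoing it on opujawf: o(14)→21·(14−2)≡18=s; p(15)→21·(15−2)≡13=n; u(20)→21·(20−2)≡14=o; j(9)→21·(9−2)≡17=r; a(0)→21·(0−2)≡10=k; w(22)→21·(22−2)≡4=e; f(5)→21·(5−2)≡11=l (all mod 26).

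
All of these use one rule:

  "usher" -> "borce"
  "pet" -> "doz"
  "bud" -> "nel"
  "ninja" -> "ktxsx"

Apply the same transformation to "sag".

qkc

The output letters match the input read backwards, each shifted +10: usher reversed is rehsu. Read the word backwards and shift each letter +10.
On sag: reverse → gas; then shift: g+10=q, a+10=k, s+10=c.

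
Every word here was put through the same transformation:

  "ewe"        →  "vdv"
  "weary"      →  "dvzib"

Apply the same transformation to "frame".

Each pair mirrors across the alphabet (e↔v, w↔d, e↔v): positions sum to 25. This is the alphabet-reversal cipher (Atbash): a becomes z, b becomes y, etc.
On frame: f↔u, r↔i, a↔z, m↔n, e↔v.

uiznv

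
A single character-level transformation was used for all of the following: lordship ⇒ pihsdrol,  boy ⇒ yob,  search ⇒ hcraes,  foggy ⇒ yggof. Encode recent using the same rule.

The output letters match the input read backwards: lordship reversed is pihsdrol. It's just the letters in reverse order.
Applying it to recent: reverse → tnecer.

tnecer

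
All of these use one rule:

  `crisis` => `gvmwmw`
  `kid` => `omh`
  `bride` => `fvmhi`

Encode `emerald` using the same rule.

iqiveph

Every letter moves 4 places later in the alphabet, wrapping around z→a.
For emerald: e+4=i, m+4=q, e+4=i, r+4=v, a+4=e, l+4=p, d+4=h.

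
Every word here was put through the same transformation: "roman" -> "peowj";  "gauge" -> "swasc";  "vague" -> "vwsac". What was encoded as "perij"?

robin

Treating letters as 0–25, the rule is x ↦ 21x + 22 (mod 26).
Decoding perij: p(15)→5·(15−22)≡17=r; e(4)→5·(4−22)≡14=o; r(17)→5·(17−22)≡1=b; i(8)→5·(8−22)≡8=i; j(9)→5·(9−22)≡13=n (all mod 26).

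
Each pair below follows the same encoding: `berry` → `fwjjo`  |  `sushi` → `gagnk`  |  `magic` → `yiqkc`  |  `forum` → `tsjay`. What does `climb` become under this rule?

cbkyf

This is an affine cipher: with a=0,…,z=25, each position x becomes (23x+8) mod 26.
For climb: c(2)→23·2+8≡2=c; l(11)→23·11+8≡1=b; i(8)→23·8+8≡10=k; m(12)→23·12+8≡24=y; b(1)→23·1+8≡5=f (all mod 26).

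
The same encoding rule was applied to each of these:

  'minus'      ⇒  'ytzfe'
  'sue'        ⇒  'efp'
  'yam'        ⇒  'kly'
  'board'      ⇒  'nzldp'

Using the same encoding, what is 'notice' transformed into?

The shift depends on letter class: consonant m→y is +12, but vowel i→t is +11. The rule splits by letter class: vowels +11, consonants +12.
On notice: n(cons)+12=z, o(vowel)+11=z, t(cons)+12=f, i(vowel)+11=t, c(cons)+12=o, e(vowel)+11=p.

zzftop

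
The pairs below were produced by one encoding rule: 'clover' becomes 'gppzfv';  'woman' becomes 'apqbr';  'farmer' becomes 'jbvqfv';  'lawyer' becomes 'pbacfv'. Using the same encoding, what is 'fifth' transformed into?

Two shifts are in play — +1 for a/e/i/o/u, +4 for every other letter.
On fifth: f(cons)+4=j, i(vowel)+1=j, f(cons)+4=j, t(cons)+4=x, h(cons)+4=l.

jjjxl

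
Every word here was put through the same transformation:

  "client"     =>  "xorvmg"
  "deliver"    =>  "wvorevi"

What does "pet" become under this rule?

kvg

Letters are reflected about the middle of the alphabet (position → 25−position): Atbash.
On pet: p↔k, e↔v, t↔g.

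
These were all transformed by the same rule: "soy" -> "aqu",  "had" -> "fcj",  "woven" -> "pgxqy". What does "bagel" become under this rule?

The output letters match the input read backwards, each shifted +2: soy reversed is yos. The word is reversed, then every letter is shifted forward by 2.
For bagel: reverse → legab; then shift: l+2=n, e+2=g, g+2=i, a+2=c, b+2=d.

ngicd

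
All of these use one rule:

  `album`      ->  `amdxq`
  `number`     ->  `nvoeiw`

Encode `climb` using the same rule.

cmkpf

In album: a→a is +0, l→m is +1, b→d is +2, u→x is +3 — the shift increases by 1 each position. Each letter shifts forward by its position index (0, 1, 2, …) — the shift grows by one for each successive letter.
For climb: c+0=c, l+1=m, i+2=k, m+3=p, b+4=f.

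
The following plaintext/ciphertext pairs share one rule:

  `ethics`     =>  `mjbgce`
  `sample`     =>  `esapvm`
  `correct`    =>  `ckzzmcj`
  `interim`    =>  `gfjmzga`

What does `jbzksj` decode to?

throat

e(4)→m(12) and t(19)→j(9) fit y≡5x+18 (mod 26); the inverse of 5 mod 26 is 21. Each letter's alphabet position (a=0..z=25) is mapped through 5·x+18 mod 26 — an affine cipher.
Undoing it on jbzksj: j(9)→21·(9−18)≡19=t; b(1)→21·(1−18)≡7=h; z(25)→21·(25−18)≡17=r; k(10)→21·(10−18)≡14=o; s(18)→21·(18−18)≡0=a; j(9)→21·(9−18)≡19=t (all mod 26).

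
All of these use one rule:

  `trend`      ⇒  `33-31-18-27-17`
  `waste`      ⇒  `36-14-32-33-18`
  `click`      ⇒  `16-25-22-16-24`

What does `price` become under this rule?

29-31-22-16-18

t is letter #20 and maps to 33: an offset of 13. The number is (letter's place in the alphabet, a=1) + 13.
Applying it to price: p=16→29, r=18→31, i=9→22, c=3→16, e=5→18.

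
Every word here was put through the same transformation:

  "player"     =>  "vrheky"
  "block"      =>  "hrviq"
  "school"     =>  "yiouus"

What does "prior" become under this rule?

Shifts by position in player: pos 0: p→v (+6), pos 1: l→r (+6), pos 2: a→h (+7), pos 3: y→e (+6), pos 4: e→k (+6), pos 5: r→y (+7) — repeating every 3. It's a Vigenère-style cipher with numeric key [6,6,7]: position i shifts by key[i mod 3].
For prior: p+6=v, r+6=x, i+7=p, o+6=u, r+6=x.

vxpux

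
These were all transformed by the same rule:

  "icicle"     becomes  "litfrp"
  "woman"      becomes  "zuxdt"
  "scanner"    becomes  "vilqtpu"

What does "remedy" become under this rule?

It's a Vigenère-style cipher with numeric key [3,6,11]: position i shifts by key[i mod 3].
Applying it to remedy: r+3=u, e+6=k, m+11=x, e+3=h, d+6=j, y+11=j.

ukxhjj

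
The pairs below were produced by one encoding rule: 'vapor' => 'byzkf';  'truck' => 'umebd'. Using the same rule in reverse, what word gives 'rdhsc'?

sixth

The output letters match the input read backwards, each shifted +10: vapor reversed is ropav. Two steps: reverse the string, then apply a Caesar shift of +10.
Decoding rdhsc: shift back: r−10=h, d−10=t, h−10=x, s−10=i, c−10=s → htxis; then reverse → sixth.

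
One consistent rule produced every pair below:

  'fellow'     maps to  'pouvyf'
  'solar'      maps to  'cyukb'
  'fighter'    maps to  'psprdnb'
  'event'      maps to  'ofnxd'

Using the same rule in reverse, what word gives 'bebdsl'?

rustic

Shifts by position in fellow: pos 0: f→p (+10), pos 1: e→o (+10), pos 2: l→u (+9), pos 3: l→v (+10), pos 4: o→y (+10), pos 5: w→f (+9) — repeating every 3. A repeating key of period 3 is used — shifts +10, +10, +9 over and over.
Reversing it on bebdsl: b−10=r, e−10=u, b−9=s, d−10=t, s−10=i, l−9=c.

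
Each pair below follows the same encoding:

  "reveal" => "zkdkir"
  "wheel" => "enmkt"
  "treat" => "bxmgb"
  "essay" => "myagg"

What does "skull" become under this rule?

aqcrt

It's a Vigenère-style cipher with numeric key [8,6]: position i shifts by key[i mod 2].
Applying it to skull: s+8=a, k+6=q, u+8=c, l+6=r, l+8=t.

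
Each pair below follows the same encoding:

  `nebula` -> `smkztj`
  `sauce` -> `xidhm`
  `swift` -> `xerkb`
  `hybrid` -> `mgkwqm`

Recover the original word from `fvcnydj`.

antique

Shifts by position in nebula: pos 0: n→s (+5), pos 1: e→m (+8), pos 2: b→k (+9), pos 3: u→z (+5), pos 4: l→t (+8), pos 5: a→j (+9) — repeating every 3. It's a Vigenère-style cipher with numeric key [5,8,9]: position i shifts by key[i mod 3].
Decoding fvcnydj: f−5=a, v−8=n, c−9=t, n−5=i, y−8=q, d−9=u, j−5=e.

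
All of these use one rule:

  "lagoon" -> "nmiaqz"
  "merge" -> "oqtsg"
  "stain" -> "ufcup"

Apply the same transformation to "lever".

nqxqt

Shifts by position in lagoon: pos 0: l→n (+2), pos 1: a→m (+12), pos 2: g→i (+2), pos 3: o→a (+12) — repeating every 2. A repeating key of period 2 is used — shifts +2, +12 over and over.
Applying it to lever: l+2=n, e+12=q, v+2=x, e+12=q, r+2=t.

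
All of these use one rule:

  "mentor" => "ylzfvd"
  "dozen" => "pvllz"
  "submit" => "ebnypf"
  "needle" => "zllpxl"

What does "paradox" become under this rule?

bhdhpvj

The shift depends on letter class: consonant m→y is +12, but vowel e→l is +7. Two shifts are in play — +7 for a/e/i/o/u, +12 for every other letter.
On paradox: p(cons)+12=b, a(vowel)+7=h, r(cons)+12=d, a(vowel)+7=h, d(cons)+12=p, o(vowel)+7=v, x(cons)+12=j.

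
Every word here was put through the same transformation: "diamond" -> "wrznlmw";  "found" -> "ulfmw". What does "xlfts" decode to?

Each pair mirrors across the alphabet (d↔w, i↔r, a↔z): positions sum to 25. This is the alphabet-reversal cipher (Atbash): a becomes z, b becomes y, etc.
Undoing it on xlfts: x↔c, l↔o, f↔u, t↔g, s↔h.

cough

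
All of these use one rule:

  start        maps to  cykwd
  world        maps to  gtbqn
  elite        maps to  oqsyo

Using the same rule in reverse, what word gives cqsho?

slice

Shifts by position in start: pos 0: s→c (+10), pos 1: t→y (+5), pos 2: a→k (+10), pos 3: r→w (+5) — repeating every 2. A repeating key of period 2 is used — shifts +10, +5 over and over.
Undoing it on cqsho: c−10=s, q−5=l, s−10=i, h−5=c, o−10=e.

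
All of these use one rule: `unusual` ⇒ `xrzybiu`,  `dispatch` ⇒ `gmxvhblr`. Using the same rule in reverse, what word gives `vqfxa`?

smart

In unusual: u→x is +3, n→r is +4, u→z is +5, s→y is +6 — the shift increases by 1 each position. Letter i (0-indexed) is shifted by i+3, so successive shifts are 3, 4, 5, ….
Undoing it on vqfxa: v−3=s, q−4=m, f−5=a, x−6=r, a−7=t.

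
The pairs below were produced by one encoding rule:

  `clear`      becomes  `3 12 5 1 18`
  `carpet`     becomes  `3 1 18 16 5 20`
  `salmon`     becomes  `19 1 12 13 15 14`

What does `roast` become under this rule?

Each letter is replaced by its alphabet position (a=1, b=2, …, z=26).
Applying it to roast: r=18→18, o=15→15, a=1→1, s=19→19, t=20→20.

18 15 1 19 20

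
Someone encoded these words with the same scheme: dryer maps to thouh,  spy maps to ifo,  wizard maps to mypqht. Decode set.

cod

Compare letters: d→t is +16, r→h is +16, y→o is +16 — a constant shift. This is a Caesar cipher with shift 16.
Undoing it on set: s−16=c, e−16=o, t−16=d.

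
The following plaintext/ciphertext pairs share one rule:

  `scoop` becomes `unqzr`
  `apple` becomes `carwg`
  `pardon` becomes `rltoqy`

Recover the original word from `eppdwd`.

Shifts by position in scoop: pos 0: s→u (+2), pos 1: c→n (+11), pos 2: o→q (+2), pos 3: o→z (+11) — repeating every 2. The shifts repeat in a cycle of length 2: positions 0,1,… shift by +2, +11, then the pattern repeats.
Reversing it on eppdwd: e−2=c, p−11=e, p−2=n, d−11=s, w−2=u, d−11=s.

census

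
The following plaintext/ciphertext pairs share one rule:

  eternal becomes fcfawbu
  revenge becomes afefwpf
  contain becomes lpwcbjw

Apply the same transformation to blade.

kubmf

The shift depends on letter class: consonant t→c is +9, but vowel e→f is +1. The rule splits by letter class: vowels +1, consonants +9.
On blade: b(cons)+9=k, l(cons)+9=u, a(vowel)+1=b, d(cons)+9=m, e(vowel)+1=f.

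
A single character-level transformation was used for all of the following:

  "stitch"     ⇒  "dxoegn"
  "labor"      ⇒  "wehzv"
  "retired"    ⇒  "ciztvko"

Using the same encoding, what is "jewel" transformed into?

uicpp

Shifts by position in stitch: pos 0: s→d (+11), pos 1: t→x (+4), pos 2: i→o (+6), pos 3: t→e (+11), pos 4: c→g (+4), pos 5: h→n (+6) — repeating every 3. The shifts repeat in a cycle of length 3: positions 0,1,… shift by +11, +4, +6, then the pattern repeats.
For jewel: j+11=u, e+4=i, w+6=c, e+11=p, l+4=p.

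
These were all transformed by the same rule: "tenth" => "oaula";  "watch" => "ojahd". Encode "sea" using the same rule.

The output letters match the input read backwards, each shifted +7: tenth reversed is htnet. The word is reversed, then every letter is shifted forward by 7.
For sea: reverse → aes; then shift: a+7=h, e+7=l, s+7=z.

hlz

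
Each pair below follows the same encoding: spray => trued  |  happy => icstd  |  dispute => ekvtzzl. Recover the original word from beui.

Letter i (0-indexed) is shifted by i+1, so successive shifts are 1, 2, 3, ….
Decoding beui: b−1=a, e−2=c, u−3=r, i−4=e.

acre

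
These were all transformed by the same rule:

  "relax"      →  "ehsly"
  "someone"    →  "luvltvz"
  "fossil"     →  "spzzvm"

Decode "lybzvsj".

The output letters match the input read backwards, each shifted +7: relax reversed is xaler. Read the word backwards and shift each letter +7.
Decoding lybzvsj: shift back: l−7=e, y−7=r, b−7=u, z−7=s, v−7=o, s−7=l, j−7=c → erusolc; then reverse → closure.

closure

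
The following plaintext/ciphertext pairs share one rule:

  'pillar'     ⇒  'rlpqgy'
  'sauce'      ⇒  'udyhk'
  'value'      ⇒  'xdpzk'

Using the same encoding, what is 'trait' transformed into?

In pillar: p→r is +2, i→l is +3, l→p is +4, l→q is +5 — the shift increases by 1 each position. The shift increases by 1 at each position, starting from +2: 2, 3, 4, ….
Applying it to trait: t+2=v, r+3=u, a+4=e, i+5=n, t+6=z.

vuenz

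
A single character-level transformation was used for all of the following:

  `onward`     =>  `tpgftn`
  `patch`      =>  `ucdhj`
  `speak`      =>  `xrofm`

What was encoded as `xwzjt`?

super

A repeating key of period 3 is used — shifts +5, +2, +10 over and over.
Reversing it on xwzjt: x−5=s, w−2=u, z−10=p, j−5=e, t−2=r.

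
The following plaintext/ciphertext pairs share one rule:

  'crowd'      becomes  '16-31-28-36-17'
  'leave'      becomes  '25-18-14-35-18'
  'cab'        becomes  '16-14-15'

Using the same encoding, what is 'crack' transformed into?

16-31-14-16-24

c is letter #3 and maps to 16: an offset of 13. The number is (letter's place in the alphabet, a=1) + 13.
For crack: c=3→16, r=18→31, a=1→14, c=3→16, k=11→24.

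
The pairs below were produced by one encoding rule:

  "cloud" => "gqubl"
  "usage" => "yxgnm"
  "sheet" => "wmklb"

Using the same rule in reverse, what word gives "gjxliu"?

cereal

Letter i (0-indexed) is shifted by i+4, so successive shifts are 4, 5, 6, ….
Reversing it on gjxliu: g−4=c, j−5=e, x−6=r, l−7=e, i−8=a, u−9=l.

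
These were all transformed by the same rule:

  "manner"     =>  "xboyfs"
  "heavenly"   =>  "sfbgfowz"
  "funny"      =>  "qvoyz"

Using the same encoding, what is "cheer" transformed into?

Shifts by position in manner: pos 0: m→x (+11), pos 1: a→b (+1), pos 2: n→o (+1), pos 3: n→y (+11), pos 4: e→f (+1), pos 5: r→s (+1) — repeating every 3. The shifts repeat in a cycle of length 3: positions 0,1,… shift by +11, +1, +1, then the pattern repeats.
On cheer: c+11=n, h+1=i, e+1=f, e+11=p, r+1=s.

nifps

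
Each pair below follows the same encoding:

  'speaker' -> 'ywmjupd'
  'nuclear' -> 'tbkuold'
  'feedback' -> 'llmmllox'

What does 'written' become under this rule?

In speaker: s→y is +6, p→w is +7, e→m is +8, a→j is +9 — the shift increases by 1 each position. Each letter shifts forward by (position + 6), i.e. 6, 7, 8, … — the shift grows by one for each successive letter.
On written: w+6=c, r+7=y, i+8=q, t+9=c, t+10=d, e+11=p, n+12=z.

cyqcdpz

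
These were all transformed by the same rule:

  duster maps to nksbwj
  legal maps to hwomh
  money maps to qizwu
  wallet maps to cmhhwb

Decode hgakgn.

d(3)→n(13) and u(20)→k(10) fit y≡9x+12 (mod 26); the inverse of 9 mod 26 is 3. Each letter's alphabet position (a=0..z=25) is mapped through 9·x+12 mod 26 — an affine cipher.
Reversing it on hgakgn: h(7)→3·(7−12)≡11=l; g(6)→3·(6−12)≡8=i; a(0)→3·(0−12)≡16=q; k(10)→3·(10−12)≡20=u; g(6)→3·(6−12)≡8=i; n(13)→3·(13−12)≡3=d (all mod 26).

liquid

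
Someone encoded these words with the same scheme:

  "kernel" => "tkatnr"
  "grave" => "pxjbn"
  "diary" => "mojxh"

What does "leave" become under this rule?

The shifts repeat in a cycle of length 2: positions 0,1,… shift by +9, +6, then the pattern repeats.
Applying it to leave: l+9=u, e+6=k, a+9=j, v+6=b, e+9=n.

ukjbn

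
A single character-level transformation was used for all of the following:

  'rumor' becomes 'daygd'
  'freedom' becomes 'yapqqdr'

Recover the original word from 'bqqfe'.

The output letters match the input read backwards, each shifted +12: rumor reversed is romur. The word is reversed, then every letter is shifted forward by 12.
Reversing it on bqqfe: shift back: b−12=p, q−12=e, q−12=e, f−12=t, e−12=s → peets; then reverse → steep.

steep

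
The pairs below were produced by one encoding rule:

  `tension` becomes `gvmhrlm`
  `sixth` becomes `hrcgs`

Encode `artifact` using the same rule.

Letters are reflected about the middle of the alphabet (position → 25−position): Atbash.
For artifact: a↔z, r↔i, t↔g, i↔r, f↔u, a↔z, c↔x, t↔g.

zigruzxg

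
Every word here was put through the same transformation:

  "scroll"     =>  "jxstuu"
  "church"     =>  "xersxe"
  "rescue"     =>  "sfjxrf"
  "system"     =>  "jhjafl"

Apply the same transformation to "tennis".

afccvj

s(18)→j(9) and c(2)→x(23) fit y≡17x+15 (mod 26); the inverse of 17 mod 26 is 23. Each letter's alphabet position (a=0..z=25) is mapped through 17·x+15 mod 26 — an affine cipher.
Applying it to tennis: t(19)→17·19+15≡0=a; e(4)→17·4+15≡5=f; n(13)→17·13+15≡2=c; n(13)→17·13+15≡2=c; i(8)→17·8+15≡21=v; s(18)→17·18+15≡9=j (all mod 26).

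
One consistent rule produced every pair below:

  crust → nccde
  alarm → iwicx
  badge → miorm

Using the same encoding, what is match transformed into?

The rule splits by letter class: vowels +8, consonants +11.
On match: m(cons)+11=x, a(vowel)+8=i, t(cons)+11=e, c(cons)+11=n, h(cons)+11=s.

xiens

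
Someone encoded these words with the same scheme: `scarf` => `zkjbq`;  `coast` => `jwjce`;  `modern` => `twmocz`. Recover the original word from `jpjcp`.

In scarf: s→z is +7, c→k is +8, a→j is +9, r→b is +10 — the shift increases by 1 each position. The shift increases by 1 at each position, starting from +7: 7, 8, 9, ….
Undoing it on jpjcp: j−7=c, p−8=h, j−9=a, c−10=s, p−11=e.

chase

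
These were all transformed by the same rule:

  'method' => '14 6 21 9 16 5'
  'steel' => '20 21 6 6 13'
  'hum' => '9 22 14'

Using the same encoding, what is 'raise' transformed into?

19 2 10 20 6

m is letter #13 and maps to 14: an offset of 1. The number is (letter's place in the alphabet, a=1) + 1.
Applying it to raise: r=18→19, a=1→2, i=9→10, s=19→20, e=5→6.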